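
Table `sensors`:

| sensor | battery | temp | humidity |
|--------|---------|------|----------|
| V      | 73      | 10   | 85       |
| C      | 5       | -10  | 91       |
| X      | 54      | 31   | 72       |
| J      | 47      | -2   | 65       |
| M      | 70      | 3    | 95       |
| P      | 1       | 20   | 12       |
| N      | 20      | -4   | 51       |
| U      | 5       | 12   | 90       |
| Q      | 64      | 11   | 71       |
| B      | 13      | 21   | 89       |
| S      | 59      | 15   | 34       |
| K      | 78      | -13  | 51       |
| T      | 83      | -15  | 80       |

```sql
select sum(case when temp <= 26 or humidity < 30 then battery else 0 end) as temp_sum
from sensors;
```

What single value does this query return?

sensor=V: ✓ → 73
sensor=C: ✓ → 5
sensor=X: ✗
sensor=J: ✓ → 47
sensor=M: ✓ → 70
sensor=P: ✓ → 1
sensor=N: ✓ → 20
sensor=U: ✓ → 5
sensor=Q: ✓ → 64
sensor=B: ✓ → 13
sensor=S: ✓ → 59
sensor=K: ✓ → 78
sensor=T: ✓ → 83
temp_sum = 73 + 5 + 47 + 70 + 1 + 20 + 5 + 64 + 13 + 59 + 78 + 83 = 518

518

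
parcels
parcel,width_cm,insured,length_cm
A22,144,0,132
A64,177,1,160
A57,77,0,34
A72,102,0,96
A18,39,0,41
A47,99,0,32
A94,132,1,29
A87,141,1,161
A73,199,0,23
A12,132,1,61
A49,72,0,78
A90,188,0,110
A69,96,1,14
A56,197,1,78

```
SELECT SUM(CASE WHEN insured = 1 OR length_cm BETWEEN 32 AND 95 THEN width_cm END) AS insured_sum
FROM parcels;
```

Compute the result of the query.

1162

parcel=A22: ✗
parcel=A64: ✓ → 177
parcel=A57: ✓ → 77
parcel=A72: ✗
parcel=A18: ✓ → 39
parcel=A47: ✓ → 99
parcel=A94: ✓ → 132
parcel=A87: ✓ → 141
parcel=A73: ✗
parcel=A12: ✓ → 132
parcel=A49: ✓ → 72
parcel=A90: ✗
parcel=A69: ✓ → 96
parcel=A56: ✓ → 197
insured_sum = 177 + 77 + 39 + 99 + 132 + 141 + 132 + 72 + 96 + 197 = 1162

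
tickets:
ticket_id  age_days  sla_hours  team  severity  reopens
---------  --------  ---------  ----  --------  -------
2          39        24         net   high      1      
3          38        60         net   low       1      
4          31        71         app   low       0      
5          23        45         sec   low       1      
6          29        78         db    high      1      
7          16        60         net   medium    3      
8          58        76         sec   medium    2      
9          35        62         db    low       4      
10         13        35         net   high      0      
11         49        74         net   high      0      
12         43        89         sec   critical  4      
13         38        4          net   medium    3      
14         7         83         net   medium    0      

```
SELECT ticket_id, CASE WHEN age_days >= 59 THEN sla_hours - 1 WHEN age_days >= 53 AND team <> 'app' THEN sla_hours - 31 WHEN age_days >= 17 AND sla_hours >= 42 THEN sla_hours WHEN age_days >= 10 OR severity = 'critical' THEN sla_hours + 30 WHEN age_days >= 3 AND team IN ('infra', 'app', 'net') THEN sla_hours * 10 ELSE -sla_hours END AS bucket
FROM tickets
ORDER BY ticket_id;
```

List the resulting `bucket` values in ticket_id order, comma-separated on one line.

ticket_id=2: age_days >= 10 OR severity = 'critical' → 54
ticket_id=3: age_days >= 17 AND sla_hours >= 42 → 60
ticket_id=4: age_days >= 17 AND sla_hours >= 42 → 71
ticket_id=5: age_days >= 17 AND sla_hours >= 42 → 45
ticket_id=6: age_days >= 17 AND sla_hours >= 42 → 78
ticket_id=7: age_days >= 10 OR severity = 'critical' → 90
ticket_id=8: age_days >= 53 AND team <> 'app' → 45
ticket_id=9: age_days >= 17 AND sla_hours >= 42 → 62
ticket_id=10: age_days >= 10 OR severity = 'critical' → 65
ticket_id=11: age_days >= 17 AND sla_hours >= 42 → 74
ticket_id=12: age_days >= 17 AND sla_hours >= 42 → 89
ticket_id=13: age_days >= 10 OR severity = 'critical' → 34
ticket_id=14: age_days >= 3 AND team IN ('infra', 'app', 'net') → 830

54, 60, 71, 45, 78, 90, 45, 62, 65, 74, 89, 34, 830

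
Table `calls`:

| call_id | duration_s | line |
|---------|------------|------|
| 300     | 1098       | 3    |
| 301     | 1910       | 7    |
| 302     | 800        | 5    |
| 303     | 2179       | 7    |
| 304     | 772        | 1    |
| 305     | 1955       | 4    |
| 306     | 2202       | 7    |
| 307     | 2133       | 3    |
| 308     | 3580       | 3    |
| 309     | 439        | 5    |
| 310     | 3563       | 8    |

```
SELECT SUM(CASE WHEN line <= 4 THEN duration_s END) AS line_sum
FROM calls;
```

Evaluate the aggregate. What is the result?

9538

call_id=300: ✓ → 1098
call_id=301: ✗
call_id=302: ✗
call_id=303: ✗
call_id=304: ✓ → 772
call_id=305: ✓ → 1955
call_id=306: ✗
call_id=307: ✓ → 2133
call_id=308: ✓ → 3580
call_id=309: ✗
call_id=310: ✗
line_sum = 1098 + 772 + 1955 + 2133 + 3580 = 9538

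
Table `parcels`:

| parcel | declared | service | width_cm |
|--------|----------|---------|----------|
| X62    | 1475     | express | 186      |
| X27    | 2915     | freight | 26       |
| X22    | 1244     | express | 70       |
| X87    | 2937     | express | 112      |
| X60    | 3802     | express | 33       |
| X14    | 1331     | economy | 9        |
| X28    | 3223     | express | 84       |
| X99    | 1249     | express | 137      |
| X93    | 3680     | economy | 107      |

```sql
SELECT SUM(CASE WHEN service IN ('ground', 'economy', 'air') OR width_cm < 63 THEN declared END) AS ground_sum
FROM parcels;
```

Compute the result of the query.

parcel=X62: ✗
parcel=X27: ✓ → 2915
parcel=X22: ✗
parcel=X87: ✗
parcel=X60: ✓ → 3802
parcel=X14: ✓ → 1331
parcel=X28: ✗
parcel=X99: ✗
parcel=X93: ✓ → 3680
ground_sum = 2915 + 3802 + 1331 + 3680 = 11728

11728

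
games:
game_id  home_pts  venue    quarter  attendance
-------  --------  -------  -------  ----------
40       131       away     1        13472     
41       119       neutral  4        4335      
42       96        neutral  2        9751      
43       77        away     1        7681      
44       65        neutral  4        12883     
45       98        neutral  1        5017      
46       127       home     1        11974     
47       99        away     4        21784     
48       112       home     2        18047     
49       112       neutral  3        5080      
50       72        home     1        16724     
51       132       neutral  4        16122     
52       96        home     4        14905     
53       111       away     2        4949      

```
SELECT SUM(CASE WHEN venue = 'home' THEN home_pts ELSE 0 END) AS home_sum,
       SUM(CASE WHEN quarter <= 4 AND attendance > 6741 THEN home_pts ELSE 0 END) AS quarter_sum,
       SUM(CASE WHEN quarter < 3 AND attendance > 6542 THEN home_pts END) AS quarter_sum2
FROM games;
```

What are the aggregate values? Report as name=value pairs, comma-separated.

home_sum=407, quarter_sum=1007, quarter_sum2=615

[home_sum: venue = 'home']
game_id=40: ✗
game_id=41: ✗
game_id=42: ✗
game_id=43: ✗
game_id=44: ✗
game_id=45: ✗
game_id=46: ✓ → 127
game_id=47: ✗
game_id=48: ✓ → 112
game_id=49: ✗
game_id=50: ✓ → 72
game_id=51: ✗
game_id=52: ✓ → 96
game_id=53: ✗
home_sum = 127 + 112 + 72 + 96 = 407
—
[quarter_sum: quarter <= 4 AND attendance > 6741]
game_id=40: ✓ → 131
game_id=41: ✗
game_id=42: ✓ → 96
game_id=43: ✓ → 77
game_id=44: ✓ → 65
game_id=45: ✗
game_id=46: ✓ → 127
game_id=47: ✓ → 99
game_id=48: ✓ → 112
game_id=49: ✗
game_id=50: ✓ → 72
game_id=51: ✓ → 132
game_id=52: ✓ → 96
game_id=53: ✗
quarter_sum = 131 + 96 + 77 + 65 + 127 + 99 + 112 + 72 + 132 + 96 = 1007
—
[quarter_sum2: quarter < 3 AND attendance > 6542]
game_id=40: ✓ → 131
game_id=41: ✗
game_id=42: ✓ → 96
game_id=43: ✓ → 77
game_id=44: ✗
game_id=45: ✗
game_id=46: ✓ → 127
game_id=47: ✗
game_id=48: ✓ → 112
game_id=49: ✗
game_id=50: ✓ → 72
game_id=51: ✗
game_id=52: ✗
game_id=53: ✗
quarter_sum2 = 131 + 96 + 77 + 127 + 112 + 72 = 615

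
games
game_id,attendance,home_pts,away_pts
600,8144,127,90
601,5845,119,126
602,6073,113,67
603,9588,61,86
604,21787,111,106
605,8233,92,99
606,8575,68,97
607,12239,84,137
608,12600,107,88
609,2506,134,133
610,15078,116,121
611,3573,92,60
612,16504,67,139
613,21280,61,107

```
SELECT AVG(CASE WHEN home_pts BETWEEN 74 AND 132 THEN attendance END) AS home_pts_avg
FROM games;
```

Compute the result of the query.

10396.8888888889

game_id=600: ✓ → 8144
game_id=601: ✓ → 5845
game_id=602: ✓ → 6073
game_id=603: ✗
game_id=604: ✓ → 21787
game_id=605: ✓ → 8233
game_id=606: ✗
game_id=607: ✓ → 12239
game_id=608: ✓ → 12600
game_id=609: ✗
game_id=610: ✓ → 15078
game_id=611: ✓ → 3573
game_id=612: ✗
game_id=613: ✗
home_pts_avg = (8144 + 5845 + 6073 + 21787 + 8233 + 12239 + 12600 + 15078 + 3573) / 9 = 10396.8888888889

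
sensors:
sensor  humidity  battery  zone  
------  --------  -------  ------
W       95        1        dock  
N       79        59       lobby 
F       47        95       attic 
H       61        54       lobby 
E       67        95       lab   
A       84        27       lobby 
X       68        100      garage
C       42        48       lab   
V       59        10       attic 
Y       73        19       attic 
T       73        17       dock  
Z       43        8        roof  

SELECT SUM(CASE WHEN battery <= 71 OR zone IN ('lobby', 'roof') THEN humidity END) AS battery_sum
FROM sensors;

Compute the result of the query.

609

sensor=W: ✓ → 95
sensor=N: ✓ → 79
sensor=F: ✗
sensor=H: ✓ → 61
sensor=E: ✗
sensor=A: ✓ → 84
sensor=X: ✗
sensor=C: ✓ → 42
sensor=V: ✓ → 59
sensor=Y: ✓ → 73
sensor=T: ✓ → 73
sensor=Z: ✓ → 43
battery_sum = 95 + 79 + 61 + 84 + 42 + 59 + 73 + 73 + 43 = 609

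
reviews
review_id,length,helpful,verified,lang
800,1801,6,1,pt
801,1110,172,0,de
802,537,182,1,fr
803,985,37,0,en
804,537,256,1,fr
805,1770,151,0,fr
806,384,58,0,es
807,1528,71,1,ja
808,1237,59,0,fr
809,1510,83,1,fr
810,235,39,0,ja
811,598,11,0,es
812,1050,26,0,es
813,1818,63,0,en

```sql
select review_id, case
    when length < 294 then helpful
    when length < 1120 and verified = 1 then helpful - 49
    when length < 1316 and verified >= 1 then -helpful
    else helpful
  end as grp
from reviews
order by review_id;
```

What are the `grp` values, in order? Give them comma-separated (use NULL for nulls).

6, 172, 133, 37, 207, 151, 58, 71, 59, 83, 39, 11, 26, 63

review_id=800: ELSE → 6
review_id=801: ELSE → 172
review_id=802: length < 1120 and verified = 1 → 133
review_id=803: ELSE → 37
review_id=804: length < 1120 and verified = 1 → 207
review_id=805: ELSE → 151
review_id=806: ELSE → 58
review_id=807: ELSE → 71
review_id=808: ELSE → 59
review_id=809: ELSE → 83
review_id=810: length < 294 → 39
review_id=811: ELSE → 11
review_id=812: ELSE → 26
review_id=813: ELSE → 63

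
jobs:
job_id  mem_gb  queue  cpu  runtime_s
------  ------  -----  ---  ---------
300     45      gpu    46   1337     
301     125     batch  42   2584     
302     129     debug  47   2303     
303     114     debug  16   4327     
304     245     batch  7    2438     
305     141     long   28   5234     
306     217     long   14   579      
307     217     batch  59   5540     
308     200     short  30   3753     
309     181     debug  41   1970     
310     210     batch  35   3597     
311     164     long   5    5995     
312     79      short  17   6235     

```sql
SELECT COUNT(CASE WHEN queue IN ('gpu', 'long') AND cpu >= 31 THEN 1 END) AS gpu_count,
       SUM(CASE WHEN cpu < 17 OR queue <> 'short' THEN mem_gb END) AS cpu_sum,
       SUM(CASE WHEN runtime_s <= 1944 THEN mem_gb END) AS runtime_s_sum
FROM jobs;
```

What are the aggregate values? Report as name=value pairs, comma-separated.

[gpu_count: queue IN ('gpu', 'long') AND cpu >= 31]
job_id=300: ✓ → 1
job_id=301: ✗
job_id=302: ✗
job_id=303: ✗
job_id=304: ✗
job_id=305: ✗
job_id=306: ✗
job_id=307: ✗
job_id=308: ✗
job_id=309: ✗
job_id=310: ✗
job_id=311: ✗
job_id=312: ✗
gpu_count = COUNT(1) = 1
—
[cpu_sum: cpu < 17 OR queue <> 'short']
job_id=300: ✓ → 45
job_id=301: ✓ → 125
job_id=302: ✓ → 129
job_id=303: ✓ → 114
job_id=304: ✓ → 245
job_id=305: ✓ → 141
job_id=306: ✓ → 217
job_id=307: ✓ → 217
job_id=308: ✗
job_id=309: ✓ → 181
job_id=310: ✓ → 210
job_id=311: ✓ → 164
job_id=312: ✗
cpu_sum = 45 + 125 + 129 + 114 + 245 + 141 + 217 + 217 + 181 + 210 + 164 = 1788
—
[runtime_s_sum: runtime_s <= 1944]
job_id=300: ✓ → 45
job_id=301: ✗
job_id=302: ✗
job_id=303: ✗
job_id=304: ✗
job_id=305: ✗
job_id=306: ✓ → 217
job_id=307: ✗
job_id=308: ✗
job_id=309: ✗
job_id=310: ✗
job_id=311: ✗
job_id=312: ✗
runtime_s_sum = 45 + 217 = 262

gpu_count=1, cpu_sum=1788, runtime_s_sum=262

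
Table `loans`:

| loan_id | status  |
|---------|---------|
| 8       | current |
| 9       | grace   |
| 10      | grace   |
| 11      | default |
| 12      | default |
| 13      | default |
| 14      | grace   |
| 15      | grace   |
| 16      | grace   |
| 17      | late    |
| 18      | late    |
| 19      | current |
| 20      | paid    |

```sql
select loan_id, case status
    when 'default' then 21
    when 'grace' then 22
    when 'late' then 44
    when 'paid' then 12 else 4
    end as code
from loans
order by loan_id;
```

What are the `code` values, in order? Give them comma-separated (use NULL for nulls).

loan_id=8: ELSE → 4
loan_id=9: status='grace' → 22
loan_id=10: status='grace' → 22
loan_id=11: status='default' → 21
loan_id=12: status='default' → 21
loan_id=13: status='default' → 21
loan_id=14: status='grace' → 22
loan_id=15: status='grace' → 22
loan_id=16: status='grace' → 22
loan_id=17: status='late' → 44
loan_id=18: status='late' → 44
loan_id=19: ELSE → 4
loan_id=20: status='paid' → 12

4, 22, 22, 21, 21, 21, 22, 22, 22, 44, 44, 4, 12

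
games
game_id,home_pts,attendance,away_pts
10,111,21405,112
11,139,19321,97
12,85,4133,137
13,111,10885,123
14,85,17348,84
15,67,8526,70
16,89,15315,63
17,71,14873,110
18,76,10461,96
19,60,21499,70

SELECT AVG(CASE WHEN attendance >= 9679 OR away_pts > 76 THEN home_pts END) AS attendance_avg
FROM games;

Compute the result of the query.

game_id=10: ✓ → 111
game_id=11: ✓ → 139
game_id=12: ✓ → 85
game_id=13: ✓ → 111
game_id=14: ✓ → 85
game_id=15: ✗
game_id=16: ✓ → 89
game_id=17: ✓ → 71
game_id=18: ✓ → 76
game_id=19: ✓ → 60
attendance_avg = (111 + 139 + 85 + 111 + 85 + 89 + 71 + 76 + 60) / 9 = 91.8888888889

91.8888888889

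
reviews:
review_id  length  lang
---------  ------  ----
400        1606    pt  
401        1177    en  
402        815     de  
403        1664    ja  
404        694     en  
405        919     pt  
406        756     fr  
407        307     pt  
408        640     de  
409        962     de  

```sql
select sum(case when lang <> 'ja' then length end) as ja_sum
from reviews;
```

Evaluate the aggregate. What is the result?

7876

review_id=400: ✓ → 1606
review_id=401: ✓ → 1177
review_id=402: ✓ → 815
review_id=403: ✗
review_id=404: ✓ → 694
review_id=405: ✓ → 919
review_id=406: ✓ → 756
review_id=407: ✓ → 307
review_id=408: ✓ → 640
review_id=409: ✓ → 962
ja_sum = 1606 + 1177 + 815 + 694 + 919 + 756 + 307 + 640 + 962 = 7876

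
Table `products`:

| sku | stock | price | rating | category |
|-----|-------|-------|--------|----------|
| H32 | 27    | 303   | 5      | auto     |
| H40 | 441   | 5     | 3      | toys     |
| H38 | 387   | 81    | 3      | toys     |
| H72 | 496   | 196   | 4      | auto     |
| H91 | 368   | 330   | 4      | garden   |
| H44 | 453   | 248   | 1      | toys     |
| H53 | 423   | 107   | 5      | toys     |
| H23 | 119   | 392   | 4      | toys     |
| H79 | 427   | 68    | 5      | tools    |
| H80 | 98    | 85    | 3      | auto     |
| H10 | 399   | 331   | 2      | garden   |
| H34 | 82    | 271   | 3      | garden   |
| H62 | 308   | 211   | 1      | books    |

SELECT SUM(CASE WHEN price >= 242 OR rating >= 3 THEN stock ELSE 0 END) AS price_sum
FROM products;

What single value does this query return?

sku=H32: ✓ → 27
sku=H40: ✓ → 441
sku=H38: ✓ → 387
sku=H72: ✓ → 496
sku=H91: ✓ → 368
sku=H44: ✓ → 453
sku=H53: ✓ → 423
sku=H23: ✓ → 119
sku=H79: ✓ → 427
sku=H80: ✓ → 98
sku=H10: ✓ → 399
sku=H34: ✓ → 82
sku=H62: ✗
price_sum = 27 + 441 + 387 + 496 + 368 + 453 + 423 + 119 + 427 + 98 + 399 + 82 = 3720

3720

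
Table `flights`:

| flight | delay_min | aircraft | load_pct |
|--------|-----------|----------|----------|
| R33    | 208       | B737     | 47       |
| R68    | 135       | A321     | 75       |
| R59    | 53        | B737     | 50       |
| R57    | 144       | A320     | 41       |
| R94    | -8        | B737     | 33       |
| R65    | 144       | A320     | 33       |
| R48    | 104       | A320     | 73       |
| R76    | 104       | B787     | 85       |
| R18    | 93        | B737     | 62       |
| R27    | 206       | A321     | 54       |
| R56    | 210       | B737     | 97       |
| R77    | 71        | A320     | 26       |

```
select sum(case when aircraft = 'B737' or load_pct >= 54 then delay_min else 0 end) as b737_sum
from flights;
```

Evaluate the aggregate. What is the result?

flight=R33: ✓ → 208
flight=R68: ✓ → 135
flight=R59: ✓ → 53
flight=R57: ✗
flight=R94: ✓ → -8
flight=R65: ✗
flight=R48: ✓ → 104
flight=R76: ✓ → 104
flight=R18: ✓ → 93
flight=R27: ✓ → 206
flight=R56: ✓ → 210
flight=R77: ✗
b737_sum = 208 + 135 + 53 + -8 + 104 + 104 + 93 + 206 + 210 = 1105

1105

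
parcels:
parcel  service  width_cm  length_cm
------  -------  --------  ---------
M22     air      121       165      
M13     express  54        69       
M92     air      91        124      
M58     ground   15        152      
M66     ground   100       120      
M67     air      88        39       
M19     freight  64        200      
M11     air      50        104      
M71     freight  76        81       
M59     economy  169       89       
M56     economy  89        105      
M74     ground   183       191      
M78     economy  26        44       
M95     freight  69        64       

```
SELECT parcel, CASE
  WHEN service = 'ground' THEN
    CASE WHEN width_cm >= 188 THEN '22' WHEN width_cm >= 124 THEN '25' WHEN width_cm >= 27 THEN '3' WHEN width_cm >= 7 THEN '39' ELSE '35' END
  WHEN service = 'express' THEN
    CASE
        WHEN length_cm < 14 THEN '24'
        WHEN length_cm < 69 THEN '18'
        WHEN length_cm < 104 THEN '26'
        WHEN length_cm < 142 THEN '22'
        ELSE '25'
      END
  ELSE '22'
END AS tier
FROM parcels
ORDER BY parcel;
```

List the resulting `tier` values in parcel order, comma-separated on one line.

parcel=M11: service='air' → outer ELSE → 22
parcel=M13: service='express' → inner[length_cm < 104] → 26
parcel=M19: service='freight' → outer ELSE → 22
parcel=M22: service='air' → outer ELSE → 22
parcel=M56: service='economy' → outer ELSE → 22
parcel=M58: service='ground' → inner[width_cm >= 7] → 39
parcel=M59: service='economy' → outer ELSE → 22
parcel=M66: service='ground' → inner[width_cm >= 27] → 3
parcel=M67: service='air' → outer ELSE → 22
parcel=M71: service='freight' → outer ELSE → 22
parcel=M74: service='ground' → inner[width_cm >= 124] → 25
parcel=M78: service='economy' → outer ELSE → 22
parcel=M92: service='air' → outer ELSE → 22
parcel=M95: service='freight' → outer ELSE → 22

22, 26, 22, 22, 22, 39, 22, 3, 22, 22, 25, 22, 22, 22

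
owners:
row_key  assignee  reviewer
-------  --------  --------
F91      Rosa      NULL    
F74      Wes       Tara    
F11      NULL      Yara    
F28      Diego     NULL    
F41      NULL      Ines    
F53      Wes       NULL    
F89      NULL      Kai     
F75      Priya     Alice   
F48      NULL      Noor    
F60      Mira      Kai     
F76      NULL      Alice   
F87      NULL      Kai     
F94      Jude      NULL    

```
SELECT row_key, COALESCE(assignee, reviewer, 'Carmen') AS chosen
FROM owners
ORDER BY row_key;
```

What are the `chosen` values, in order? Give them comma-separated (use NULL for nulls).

row_key=F11: assignee=NULL, reviewer=Yara → Yara
row_key=F28: assignee=Diego → Diego
row_key=F41: assignee=NULL, reviewer=Ines → Ines
row_key=F48: assignee=NULL, reviewer=Noor → Noor
row_key=F53: assignee=Wes → Wes
row_key=F60: assignee=Mira → Mira
row_key=F74: assignee=Wes → Wes
row_key=F75: assignee=Priya → Priya
row_key=F76: assignee=NULL, reviewer=Alice → Alice
row_key=F87: assignee=NULL, reviewer=Kai → Kai
row_key=F89: assignee=NULL, reviewer=Kai → Kai
row_key=F91: assignee=Rosa → Rosa
row_key=F94: assignee=Jude → Jude

Yara, Diego, Ines, Noor, Wes, Mira, Wes, Priya, Alice, Kai, Kai, Rosa, Jude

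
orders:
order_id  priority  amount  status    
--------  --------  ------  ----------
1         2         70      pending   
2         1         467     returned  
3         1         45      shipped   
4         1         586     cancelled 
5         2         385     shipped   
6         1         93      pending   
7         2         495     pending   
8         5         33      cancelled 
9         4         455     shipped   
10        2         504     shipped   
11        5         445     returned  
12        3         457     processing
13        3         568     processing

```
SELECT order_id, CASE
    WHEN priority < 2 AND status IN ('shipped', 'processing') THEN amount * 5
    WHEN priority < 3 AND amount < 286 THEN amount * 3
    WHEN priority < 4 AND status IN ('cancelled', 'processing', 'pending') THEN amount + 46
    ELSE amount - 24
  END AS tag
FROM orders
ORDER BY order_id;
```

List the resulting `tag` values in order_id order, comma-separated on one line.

210, 443, 225, 632, 361, 279, 541, 9, 431, 480, 421, 503, 614

order_id=1: priority < 3 AND amount < 286 → 210
order_id=2: ELSE → 443
order_id=3: priority < 2 AND status IN ('shipped', 'processing') → 225
order_id=4: priority < 4 AND status IN ('cancelled', 'processing', 'pending') → 632
order_id=5: ELSE → 361
order_id=6: priority < 3 AND amount < 286 → 279
order_id=7: priority < 4 AND status IN ('cancelled', 'processing', 'pending') → 541
order_id=8: ELSE → 9
order_id=9: ELSE → 431
order_id=10: ELSE → 480
order_id=11: ELSE → 421
order_id=12: priority < 4 AND status IN ('cancelled', 'processing', 'pending') → 503
order_id=13: priority < 4 AND status IN ('cancelled', 'processing', 'pending') → 614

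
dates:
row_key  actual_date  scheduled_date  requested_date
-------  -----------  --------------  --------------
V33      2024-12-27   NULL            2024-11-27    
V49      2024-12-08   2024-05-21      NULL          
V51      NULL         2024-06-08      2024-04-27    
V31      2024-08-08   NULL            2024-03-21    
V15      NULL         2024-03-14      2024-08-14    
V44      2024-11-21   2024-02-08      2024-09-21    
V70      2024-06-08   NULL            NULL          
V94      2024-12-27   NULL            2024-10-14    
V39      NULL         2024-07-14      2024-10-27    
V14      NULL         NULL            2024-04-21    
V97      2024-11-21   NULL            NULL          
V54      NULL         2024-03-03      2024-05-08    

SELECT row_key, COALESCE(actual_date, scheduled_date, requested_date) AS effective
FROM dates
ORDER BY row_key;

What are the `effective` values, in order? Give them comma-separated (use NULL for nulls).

row_key=V14: actual_date=NULL, scheduled_date=NULL, requested_date=2024-04-21 → 2024-04-21
row_key=V15: actual_date=NULL, scheduled_date=2024-03-14 → 2024-03-14
row_key=V31: actual_date=2024-08-08 → 2024-08-08
row_key=V33: actual_date=2024-12-27 → 2024-12-27
row_key=V39: actual_date=NULL, scheduled_date=2024-07-14 → 2024-07-14
row_key=V44: actual_date=2024-11-21 → 2024-11-21
row_key=V49: actual_date=2024-12-08 → 2024-12-08
row_key=V51: actual_date=NULL, scheduled_date=2024-06-08 → 2024-06-08
row_key=V54: actual_date=NULL, scheduled_date=2024-03-03 → 2024-03-03
row_key=V70: actual_date=2024-06-08 → 2024-06-08
row_key=V94: actual_date=2024-12-27 → 2024-12-27
row_key=V97: actual_date=2024-11-21 → 2024-11-21

2024-04-21, 2024-03-14, 2024-08-08, 2024-12-27, 2024-07-14, 2024-11-21, 2024-12-08, 2024-06-08, 2024-03-03, 2024-06-08, 2024-12-27, 2024-11-21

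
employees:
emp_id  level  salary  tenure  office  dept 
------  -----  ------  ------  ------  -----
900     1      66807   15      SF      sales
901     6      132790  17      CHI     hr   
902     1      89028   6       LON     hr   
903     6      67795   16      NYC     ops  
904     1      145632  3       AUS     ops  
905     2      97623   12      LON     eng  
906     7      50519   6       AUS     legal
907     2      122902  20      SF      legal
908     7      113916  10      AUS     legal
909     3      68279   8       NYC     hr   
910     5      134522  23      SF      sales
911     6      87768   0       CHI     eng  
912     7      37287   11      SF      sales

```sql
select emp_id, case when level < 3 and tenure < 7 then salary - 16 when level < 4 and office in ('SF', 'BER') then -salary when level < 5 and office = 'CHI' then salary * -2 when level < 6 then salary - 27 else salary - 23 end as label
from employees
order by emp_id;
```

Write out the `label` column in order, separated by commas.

emp_id=900: level < 4 and office in ('SF', 'BER') → -66807
emp_id=901: ELSE → 132767
emp_id=902: level < 3 and tenure < 7 → 89012
emp_id=903: ELSE → 67772
emp_id=904: level < 3 and tenure < 7 → 145616
emp_id=905: level < 6 → 97596
emp_id=906: ELSE → 50496
emp_id=907: level < 4 and office in ('SF', 'BER') → -122902
emp_id=908: ELSE → 113893
emp_id=909: level < 6 → 68252
emp_id=910: level < 6 → 134495
emp_id=911: ELSE → 87745
emp_id=912: ELSE → 37264

-66807, 132767, 89012, 67772, 145616, 97596, 50496, -122902, 113893, 68252, 134495, 87745, 37264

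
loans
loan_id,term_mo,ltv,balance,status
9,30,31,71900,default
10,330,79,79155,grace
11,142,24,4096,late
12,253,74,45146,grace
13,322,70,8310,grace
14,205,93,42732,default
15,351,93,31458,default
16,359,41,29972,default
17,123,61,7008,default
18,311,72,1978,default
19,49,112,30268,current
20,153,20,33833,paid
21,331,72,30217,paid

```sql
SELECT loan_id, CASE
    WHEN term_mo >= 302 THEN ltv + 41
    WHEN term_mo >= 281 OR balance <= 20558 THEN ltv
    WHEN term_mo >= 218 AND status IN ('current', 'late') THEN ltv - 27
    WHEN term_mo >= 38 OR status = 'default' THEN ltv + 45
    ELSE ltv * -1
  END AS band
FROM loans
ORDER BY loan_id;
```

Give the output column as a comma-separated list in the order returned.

loan_id=9: term_mo >= 38 OR status = 'default' → 76
loan_id=10: term_mo >= 302 → 120
loan_id=11: term_mo >= 281 OR balance <= 20558 → 24
loan_id=12: term_mo >= 38 OR status = 'default' → 119
loan_id=13: term_mo >= 302 → 111
loan_id=14: term_mo >= 38 OR status = 'default' → 138
loan_id=15: term_mo >= 302 → 134
loan_id=16: term_mo >= 302 → 82
loan_id=17: term_mo >= 281 OR balance <= 20558 → 61
loan_id=18: term_mo >= 302 → 113
loan_id=19: term_mo >= 38 OR status = 'default' → 157
loan_id=20: term_mo >= 38 OR status = 'default' → 65
loan_id=21: term_mo >= 302 → 113

76, 120, 24, 119, 111, 138, 134, 82, 61, 113, 157, 65, 113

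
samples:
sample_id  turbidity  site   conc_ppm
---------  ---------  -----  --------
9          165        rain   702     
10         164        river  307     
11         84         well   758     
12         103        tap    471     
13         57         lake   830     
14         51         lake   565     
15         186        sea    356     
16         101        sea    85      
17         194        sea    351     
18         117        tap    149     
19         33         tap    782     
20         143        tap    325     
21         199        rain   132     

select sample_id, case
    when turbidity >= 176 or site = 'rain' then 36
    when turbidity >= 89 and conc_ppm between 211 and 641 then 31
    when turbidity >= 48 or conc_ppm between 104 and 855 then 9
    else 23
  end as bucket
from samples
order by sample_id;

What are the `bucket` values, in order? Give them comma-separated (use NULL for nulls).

sample_id=9: turbidity >= 176 or site = 'rain' → 36
sample_id=10: turbidity >= 89 and conc_ppm between 211 and 641 → 31
sample_id=11: turbidity >= 48 or conc_ppm between 104 and 855 → 9
sample_id=12: turbidity >= 89 and conc_ppm between 211 and 641 → 31
sample_id=13: turbidity >= 48 or conc_ppm between 104 and 855 → 9
sample_id=14: turbidity >= 48 or conc_ppm between 104 and 855 → 9
sample_id=15: turbidity >= 176 or site = 'rain' → 36
sample_id=16: turbidity >= 48 or conc_ppm between 104 and 855 → 9
sample_id=17: turbidity >= 176 or site = 'rain' → 36
sample_id=18: turbidity >= 48 or conc_ppm between 104 and 855 → 9
sample_id=19: turbidity >= 48 or conc_ppm between 104 and 855 → 9
sample_id=20: turbidity >= 89 and conc_ppm between 211 and 641 → 31
sample_id=21: turbidity >= 176 or site = 'rain' → 36

36, 31, 9, 31, 9, 9, 36, 9, 36, 9, 9, 31, 36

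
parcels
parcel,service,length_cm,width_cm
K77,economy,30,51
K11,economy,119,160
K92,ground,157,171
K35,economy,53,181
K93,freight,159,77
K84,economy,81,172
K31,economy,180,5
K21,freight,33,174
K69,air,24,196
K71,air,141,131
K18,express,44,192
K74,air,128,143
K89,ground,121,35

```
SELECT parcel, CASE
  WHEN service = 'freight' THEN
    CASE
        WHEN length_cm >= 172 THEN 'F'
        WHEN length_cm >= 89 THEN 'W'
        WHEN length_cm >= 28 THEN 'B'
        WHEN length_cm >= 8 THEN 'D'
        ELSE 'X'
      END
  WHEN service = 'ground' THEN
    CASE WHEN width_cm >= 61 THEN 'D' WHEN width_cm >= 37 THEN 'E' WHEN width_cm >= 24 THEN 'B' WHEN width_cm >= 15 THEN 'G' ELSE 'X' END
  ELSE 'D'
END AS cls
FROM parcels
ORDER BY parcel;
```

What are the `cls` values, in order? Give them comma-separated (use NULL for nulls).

parcel=K11: service='economy' → outer ELSE → D
parcel=K18: service='express' → outer ELSE → D
parcel=K21: service='freight' → inner[length_cm >= 28] → B
parcel=K31: service='economy' → outer ELSE → D
parcel=K35: service='economy' → outer ELSE → D
parcel=K69: service='air' → outer ELSE → D
parcel=K71: service='air' → outer ELSE → D
parcel=K74: service='air' → outer ELSE → D
parcel=K77: service='economy' → outer ELSE → D
parcel=K84: service='economy' → outer ELSE → D
parcel=K89: service='ground' → inner[width_cm >= 24] → B
parcel=K92: service='ground' → inner[width_cm >= 61] → D
parcel=K93: service='freight' → inner[length_cm >= 89] → W

D, D, B, D, D, D, D, D, D, D, B, D, W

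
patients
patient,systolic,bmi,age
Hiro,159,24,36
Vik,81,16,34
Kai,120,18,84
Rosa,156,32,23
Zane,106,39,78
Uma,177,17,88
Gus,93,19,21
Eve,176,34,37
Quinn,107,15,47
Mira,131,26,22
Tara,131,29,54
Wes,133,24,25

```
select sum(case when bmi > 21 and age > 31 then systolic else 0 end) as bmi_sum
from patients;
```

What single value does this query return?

patient=Hiro: ✓ → 159
patient=Vik: ✗
patient=Kai: ✗
patient=Rosa: ✗
patient=Zane: ✓ → 106
patient=Uma: ✗
patient=Gus: ✗
patient=Eve: ✓ → 176
patient=Quinn: ✗
patient=Mira: ✗
patient=Tara: ✓ → 131
patient=Wes: ✗
bmi_sum = 159 + 106 + 176 + 131 = 572

572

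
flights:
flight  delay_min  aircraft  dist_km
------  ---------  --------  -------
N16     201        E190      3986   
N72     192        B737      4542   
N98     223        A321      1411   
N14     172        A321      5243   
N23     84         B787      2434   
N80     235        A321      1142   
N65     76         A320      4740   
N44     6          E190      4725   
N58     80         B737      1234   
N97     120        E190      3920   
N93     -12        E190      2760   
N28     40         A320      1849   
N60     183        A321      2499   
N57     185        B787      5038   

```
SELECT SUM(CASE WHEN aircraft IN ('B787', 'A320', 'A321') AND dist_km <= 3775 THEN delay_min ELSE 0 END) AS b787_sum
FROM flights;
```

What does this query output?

765

flight=N16: ✗
flight=N72: ✗
flight=N98: ✓ → 223
flight=N14: ✗
flight=N23: ✓ → 84
flight=N80: ✓ → 235
flight=N65: ✗
flight=N44: ✗
flight=N58: ✗
flight=N97: ✗
flight=N93: ✗
flight=N28: ✓ → 40
flight=N60: ✓ → 183
flight=N57: ✗
b787_sum = 223 + 84 + 235 + 40 + 183 = 765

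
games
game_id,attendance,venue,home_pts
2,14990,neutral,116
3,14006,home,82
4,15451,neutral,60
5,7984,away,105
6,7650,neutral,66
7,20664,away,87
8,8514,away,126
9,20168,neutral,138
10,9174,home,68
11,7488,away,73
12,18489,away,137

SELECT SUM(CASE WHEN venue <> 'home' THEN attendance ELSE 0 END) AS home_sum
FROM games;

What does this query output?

game_id=2: ✓ → 14990
game_id=3: ✗
game_id=4: ✓ → 15451
game_id=5: ✓ → 7984
game_id=6: ✓ → 7650
game_id=7: ✓ → 20664
game_id=8: ✓ → 8514
game_id=9: ✓ → 20168
game_id=10: ✗
game_id=11: ✓ → 7488
game_id=12: ✓ → 18489
home_sum = 14990 + 15451 + 7984 + 7650 + 20664 + 8514 + 20168 + 7488 + 18489 = 121398

121398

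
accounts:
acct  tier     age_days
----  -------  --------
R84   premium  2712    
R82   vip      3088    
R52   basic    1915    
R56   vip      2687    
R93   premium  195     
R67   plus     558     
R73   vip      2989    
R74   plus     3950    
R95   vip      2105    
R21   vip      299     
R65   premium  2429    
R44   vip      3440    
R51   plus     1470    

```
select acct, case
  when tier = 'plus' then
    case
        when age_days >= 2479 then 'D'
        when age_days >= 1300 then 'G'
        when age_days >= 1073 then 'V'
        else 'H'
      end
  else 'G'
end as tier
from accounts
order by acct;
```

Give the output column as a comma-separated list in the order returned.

acct=R21: tier='vip' → outer ELSE → G
acct=R44: tier='vip' → outer ELSE → G
acct=R51: tier='plus' → inner[age_days >= 1300] → G
acct=R52: tier='basic' → outer ELSE → G
acct=R56: tier='vip' → outer ELSE → G
acct=R65: tier='premium' → outer ELSE → G
acct=R67: tier='plus' → inner[ELSE] → H
acct=R73: tier='vip' → outer ELSE → G
acct=R74: tier='plus' → inner[age_days >= 2479] → D
acct=R82: tier='vip' → outer ELSE → G
acct=R84: tier='premium' → outer ELSE → G
acct=R93: tier='premium' → outer ELSE → G
acct=R95: tier='vip' → outer ELSE → G

G, G, G, G, G, G, H, G, D, G, G, G, G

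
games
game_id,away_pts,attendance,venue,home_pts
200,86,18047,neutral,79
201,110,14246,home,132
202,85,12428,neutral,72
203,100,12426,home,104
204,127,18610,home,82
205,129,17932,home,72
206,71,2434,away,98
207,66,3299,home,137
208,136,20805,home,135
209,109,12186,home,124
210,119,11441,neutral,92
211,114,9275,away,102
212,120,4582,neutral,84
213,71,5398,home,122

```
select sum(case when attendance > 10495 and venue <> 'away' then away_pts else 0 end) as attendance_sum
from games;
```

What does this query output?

1001

game_id=200: ✓ → 86
game_id=201: ✓ → 110
game_id=202: ✓ → 85
game_id=203: ✓ → 100
game_id=204: ✓ → 127
game_id=205: ✓ → 129
game_id=206: ✗
game_id=207: ✗
game_id=208: ✓ → 136
game_id=209: ✓ → 109
game_id=210: ✓ → 119
game_id=211: ✗
game_id=212: ✗
game_id=213: ✗
attendance_sum = 86 + 110 + 85 + 100 + 127 + 129 + 136 + 109 + 119 = 1001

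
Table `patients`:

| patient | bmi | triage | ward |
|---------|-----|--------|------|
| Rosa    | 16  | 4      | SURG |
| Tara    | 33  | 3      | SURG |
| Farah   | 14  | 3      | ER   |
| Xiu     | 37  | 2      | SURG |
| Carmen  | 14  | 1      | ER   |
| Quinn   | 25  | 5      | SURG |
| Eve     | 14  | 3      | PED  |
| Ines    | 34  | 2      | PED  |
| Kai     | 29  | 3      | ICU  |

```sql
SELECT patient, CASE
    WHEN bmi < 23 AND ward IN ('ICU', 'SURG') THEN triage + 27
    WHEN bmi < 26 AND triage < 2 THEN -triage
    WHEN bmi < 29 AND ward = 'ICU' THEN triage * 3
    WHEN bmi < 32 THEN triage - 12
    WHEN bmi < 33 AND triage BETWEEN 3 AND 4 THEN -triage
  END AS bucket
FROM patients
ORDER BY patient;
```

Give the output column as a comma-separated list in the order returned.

-1, -9, -9, NULL, -9, -7, 31, NULL, NULL

patient=Carmen: bmi < 26 AND triage < 2 → -1
patient=Eve: bmi < 32 → -9
patient=Farah: bmi < 32 → -9
patient=Ines: (no match → NULL) → NULL
patient=Kai: bmi < 32 → -9
patient=Quinn: bmi < 32 → -7
patient=Rosa: bmi < 23 AND ward IN ('ICU', 'SURG') → 31
patient=Tara: (no match → NULL) → NULL
patient=Xiu: (no match → NULL) → NULL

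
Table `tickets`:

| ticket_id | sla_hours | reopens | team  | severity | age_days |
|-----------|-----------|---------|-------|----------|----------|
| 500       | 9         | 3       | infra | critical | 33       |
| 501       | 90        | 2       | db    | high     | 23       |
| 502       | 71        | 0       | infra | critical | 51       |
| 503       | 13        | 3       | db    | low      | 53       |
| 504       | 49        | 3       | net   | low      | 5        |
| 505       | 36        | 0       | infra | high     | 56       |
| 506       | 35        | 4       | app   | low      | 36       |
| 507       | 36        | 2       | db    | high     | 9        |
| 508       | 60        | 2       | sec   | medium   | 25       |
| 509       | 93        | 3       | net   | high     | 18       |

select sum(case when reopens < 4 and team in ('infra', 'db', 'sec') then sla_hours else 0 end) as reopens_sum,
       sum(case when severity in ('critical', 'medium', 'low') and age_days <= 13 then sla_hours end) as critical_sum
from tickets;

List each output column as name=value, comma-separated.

reopens_sum=315, critical_sum=49

[reopens_sum: reopens < 4 and team in ('infra', 'db', 'sec')]
ticket_id=500: ✓ → 9
ticket_id=501: ✓ → 90
ticket_id=502: ✓ → 71
ticket_id=503: ✓ → 13
ticket_id=504: ✗
ticket_id=505: ✓ → 36
ticket_id=506: ✗
ticket_id=507: ✓ → 36
ticket_id=508: ✓ → 60
ticket_id=509: ✗
reopens_sum = 9 + 90 + 71 + 13 + 36 + 36 + 60 = 315
—
[critical_sum: severity in ('critical', 'medium', 'low') and age_days <= 13]
ticket_id=500: ✗
ticket_id=501: ✗
ticket_id=502: ✗
ticket_id=503: ✗
ticket_id=504: ✓ → 49
ticket_id=505: ✗
ticket_id=506: ✗
ticket_id=507: ✗
ticket_id=508: ✗
ticket_id=509: ✗
critical_sum = 49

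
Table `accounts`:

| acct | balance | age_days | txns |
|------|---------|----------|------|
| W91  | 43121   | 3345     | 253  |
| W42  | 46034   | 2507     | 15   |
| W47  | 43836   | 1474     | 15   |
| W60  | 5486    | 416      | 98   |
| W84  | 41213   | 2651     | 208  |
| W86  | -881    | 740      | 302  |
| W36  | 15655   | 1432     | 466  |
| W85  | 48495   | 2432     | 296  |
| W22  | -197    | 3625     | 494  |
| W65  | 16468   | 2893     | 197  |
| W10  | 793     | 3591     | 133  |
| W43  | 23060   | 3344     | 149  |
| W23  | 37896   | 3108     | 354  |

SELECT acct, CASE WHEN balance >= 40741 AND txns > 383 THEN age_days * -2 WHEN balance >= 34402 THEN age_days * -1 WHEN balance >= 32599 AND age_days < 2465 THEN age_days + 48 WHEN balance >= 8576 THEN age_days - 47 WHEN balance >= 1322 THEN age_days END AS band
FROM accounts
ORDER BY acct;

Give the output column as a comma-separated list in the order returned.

acct=W10: (no match → NULL) → NULL
acct=W22: (no match → NULL) → NULL
acct=W23: balance >= 34402 → -3108
acct=W36: balance >= 8576 → 1385
acct=W42: balance >= 34402 → -2507
acct=W43: balance >= 8576 → 3297
acct=W47: balance >= 34402 → -1474
acct=W60: balance >= 1322 → 416
acct=W65: balance >= 8576 → 2846
acct=W84: balance >= 34402 → -2651
acct=W85: balance >= 34402 → -2432
acct=W86: (no match → NULL) → NULL
acct=W91: balance >= 34402 → -3345

NULL, NULL, -3108, 1385, -2507, 3297, -1474, 416, 2846, -2651, -2432, NULL, -3345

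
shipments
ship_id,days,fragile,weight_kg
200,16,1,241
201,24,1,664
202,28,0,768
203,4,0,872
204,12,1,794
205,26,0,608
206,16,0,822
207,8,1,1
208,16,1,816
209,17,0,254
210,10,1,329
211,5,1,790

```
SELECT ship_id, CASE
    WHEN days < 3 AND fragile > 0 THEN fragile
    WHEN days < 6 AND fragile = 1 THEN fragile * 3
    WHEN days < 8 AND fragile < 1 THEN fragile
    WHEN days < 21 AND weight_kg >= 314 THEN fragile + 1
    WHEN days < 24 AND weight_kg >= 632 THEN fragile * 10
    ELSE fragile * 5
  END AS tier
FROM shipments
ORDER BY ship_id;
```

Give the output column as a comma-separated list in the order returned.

ship_id=200: ELSE → 5
ship_id=201: ELSE → 5
ship_id=202: ELSE → 0
ship_id=203: days < 8 AND fragile < 1 → 0
ship_id=204: days < 21 AND weight_kg >= 314 → 2
ship_id=205: ELSE → 0
ship_id=206: days < 21 AND weight_kg >= 314 → 1
ship_id=207: ELSE → 5
ship_id=208: days < 21 AND weight_kg >= 314 → 2
ship_id=209: ELSE → 0
ship_id=210: days < 21 AND weight_kg >= 314 → 2
ship_id=211: days < 6 AND fragile = 1 → 3

5, 5, 0, 0, 2, 0, 1, 5, 2, 0, 2, 3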